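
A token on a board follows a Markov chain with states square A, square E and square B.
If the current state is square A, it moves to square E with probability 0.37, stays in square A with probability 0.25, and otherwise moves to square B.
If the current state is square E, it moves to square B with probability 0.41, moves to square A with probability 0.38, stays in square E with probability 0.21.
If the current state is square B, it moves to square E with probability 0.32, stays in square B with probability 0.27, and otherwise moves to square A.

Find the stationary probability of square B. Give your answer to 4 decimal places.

0.3506

Let the stationary distribution be π with π = πP and π_1 + π_2 + π_3 = 1.
π_1 = 0.25·π_1 + 0.38·π_2 + 0.41·π_3
π_2 = 0.37·π_1 + 0.21·π_2 + 0.32·π_3
Solving with the normalization constraint gives π = (0.3456, 0.3039, 0.3506).
So the stationary probability of square B is 0.3506.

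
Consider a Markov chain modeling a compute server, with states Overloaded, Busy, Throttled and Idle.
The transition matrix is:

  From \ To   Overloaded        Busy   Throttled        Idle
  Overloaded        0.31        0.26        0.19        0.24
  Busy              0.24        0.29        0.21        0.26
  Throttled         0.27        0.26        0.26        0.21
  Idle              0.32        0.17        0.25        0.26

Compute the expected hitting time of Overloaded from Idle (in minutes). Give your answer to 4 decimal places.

Let t(s) be the expected number of minutes to first reach Overloaded from state s, with t(Overloaded) = 0. Conditioning on the first minute:
t(Busy) = 1 + 0.29·t(Busy) + 0.21·t(Throttled) + 0.26·t(Idle)
t(Throttled) = 1 + 0.26·t(Busy) + 0.26·t(Throttled) + 0.21·t(Idle)
t(Idle) = 1 + 0.17·t(Busy) + 0.25·t(Throttled) + 0.26·t(Idle)
Solving: t(Busy) = 3.7479, t(Throttled) = 3.6455, t(Idle) = 3.4439.
Expected minutes from Idle to Overloaded: 3.4439.

3.4439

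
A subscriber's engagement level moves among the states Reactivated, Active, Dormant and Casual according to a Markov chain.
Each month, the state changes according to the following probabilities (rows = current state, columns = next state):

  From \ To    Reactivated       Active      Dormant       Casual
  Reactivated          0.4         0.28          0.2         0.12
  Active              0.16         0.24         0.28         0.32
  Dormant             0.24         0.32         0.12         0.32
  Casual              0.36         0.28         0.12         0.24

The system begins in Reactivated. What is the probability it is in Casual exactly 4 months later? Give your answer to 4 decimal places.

Propagate the distribution vector 4 months from Reactivated.
After 0 months: (1.0000, 0.0000, 0.0000, 0.0000)
After 1 month: (0.4000, 0.2800, 0.2000, 0.1200)
After 2 months: (0.2960, 0.2768, 0.1968, 0.2304)
After 3 months: (0.2929, 0.2768, 0.1880, 0.2424)
After 4 months: (0.2938, 0.2764, 0.1877, 0.2420)
P(in Casual after 4 months) = 0.2420

0.2420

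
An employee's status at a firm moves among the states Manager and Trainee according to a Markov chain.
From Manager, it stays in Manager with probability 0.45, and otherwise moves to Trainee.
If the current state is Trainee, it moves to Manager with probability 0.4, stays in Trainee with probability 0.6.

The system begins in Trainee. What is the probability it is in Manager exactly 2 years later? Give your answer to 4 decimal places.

Sum over the intermediate state after 1 year:
P = P(Trainee→Manager)·P(Manager→Manager) + P(Trainee→Trainee)·P(Trainee→Manager)
  = 0.4×0.45 + 0.6×0.4
  = 0.1800 + 0.2400 = 0.4200

0.4200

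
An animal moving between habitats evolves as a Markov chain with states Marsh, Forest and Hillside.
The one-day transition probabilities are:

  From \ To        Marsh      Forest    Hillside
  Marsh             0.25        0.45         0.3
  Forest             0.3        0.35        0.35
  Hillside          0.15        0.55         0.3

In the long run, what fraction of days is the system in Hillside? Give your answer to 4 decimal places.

Let the stationary distribution be π with π = πP and π_1 + π_2 + π_3 = 1.
π_1 = 0.25·π_1 + 0.3·π_2 + 0.15·π_3
π_2 = 0.45·π_1 + 0.35·π_2 + 0.55·π_3
Solving with the normalization constraint gives π = (0.2397, 0.4384, 0.3219).
So the stationary probability of Hillside is 0.3219.

0.3219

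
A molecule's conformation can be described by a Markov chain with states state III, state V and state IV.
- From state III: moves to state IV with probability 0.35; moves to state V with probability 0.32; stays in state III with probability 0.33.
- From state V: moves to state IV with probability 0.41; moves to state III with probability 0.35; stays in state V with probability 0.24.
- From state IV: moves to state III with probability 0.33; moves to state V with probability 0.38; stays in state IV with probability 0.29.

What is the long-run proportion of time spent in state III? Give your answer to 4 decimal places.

Let the stationary distribution be π with π = πP and π_1 + π_2 + π_3 = 1.
π_1 = 0.33·π_1 + 0.35·π_2 + 0.33·π_3
π_2 = 0.32·π_1 + 0.24·π_2 + 0.38·π_3
Solving with the normalization constraint gives π = (0.3363, 0.3156, 0.3481).
So the stationary probability of state III is 0.3363.

0.3363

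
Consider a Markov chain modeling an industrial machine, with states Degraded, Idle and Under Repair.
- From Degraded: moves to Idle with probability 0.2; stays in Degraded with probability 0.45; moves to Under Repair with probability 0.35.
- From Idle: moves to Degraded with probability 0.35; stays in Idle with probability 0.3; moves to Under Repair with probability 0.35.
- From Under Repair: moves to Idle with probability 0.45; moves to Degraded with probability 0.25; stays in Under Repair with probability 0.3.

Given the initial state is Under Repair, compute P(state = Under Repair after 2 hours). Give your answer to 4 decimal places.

Sum over the intermediate state after 1 hour:
P = P(Under Repair→Degraded)·P(Degraded→Under Repair) + P(Under Repair→Idle)·P(Idle→Under Repair) + P(Under Repair→Under Repair)·P(Under Repair→Under Repair)
  = 0.25×0.35 + 0.45×0.35 + 0.3×0.3
  = 0.0875 + 0.1575 + 0.0900 = 0.3350

0.3350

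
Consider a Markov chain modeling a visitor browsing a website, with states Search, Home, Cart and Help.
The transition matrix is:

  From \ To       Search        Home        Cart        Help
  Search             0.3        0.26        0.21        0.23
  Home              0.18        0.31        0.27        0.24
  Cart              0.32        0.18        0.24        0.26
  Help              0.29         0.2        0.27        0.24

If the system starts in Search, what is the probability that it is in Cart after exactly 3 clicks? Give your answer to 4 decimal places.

Propagate the distribution vector 3 clicks from Search.
After 0 clicks: (1.0000, 0.0000, 0.0000, 0.0000)
After 1 click: (0.3000, 0.2600, 0.2100, 0.2300)
After 2 clicks: (0.2707, 0.2424, 0.2457, 0.2412)
After 3 clicks: (0.2734, 0.2380, 0.2464, 0.2422)
P(in Cart after 3 clicks) = 0.2464

0.2464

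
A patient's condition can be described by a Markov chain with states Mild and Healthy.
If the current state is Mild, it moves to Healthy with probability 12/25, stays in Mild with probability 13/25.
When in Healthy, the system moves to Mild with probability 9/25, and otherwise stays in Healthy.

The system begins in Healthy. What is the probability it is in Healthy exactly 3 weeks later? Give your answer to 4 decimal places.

0.5732

Propagate the distribution vector 3 weeks from Healthy.
After 0 weeks: (0.0000, 1.0000)
After 1 week: (0.3600, 0.6400)
After 2 weeks: (0.4176, 0.5824)
After 3 weeks: (0.4268, 0.5732)
P(in Healthy after 3 weeks) = 0.5732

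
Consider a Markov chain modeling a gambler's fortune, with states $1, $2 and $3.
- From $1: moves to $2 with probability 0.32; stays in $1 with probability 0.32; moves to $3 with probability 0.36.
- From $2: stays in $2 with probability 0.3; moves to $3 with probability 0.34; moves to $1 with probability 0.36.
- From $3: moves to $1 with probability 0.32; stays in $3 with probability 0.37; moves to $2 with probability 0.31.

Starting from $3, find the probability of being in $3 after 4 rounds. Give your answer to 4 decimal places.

0.3574

Propagate the distribution vector 4 rounds from $3.
After 0 rounds: (0.0000, 0.0000, 1.0000)
After 1 round: (0.3200, 0.3100, 0.3700)
After 2 rounds: (0.3324, 0.3101, 0.3575)
After 3 rounds: (0.3324, 0.3102, 0.3574)
After 4 rounds: (0.3324, 0.3102, 0.3574)
P(in $3 after 4 rounds) = 0.3574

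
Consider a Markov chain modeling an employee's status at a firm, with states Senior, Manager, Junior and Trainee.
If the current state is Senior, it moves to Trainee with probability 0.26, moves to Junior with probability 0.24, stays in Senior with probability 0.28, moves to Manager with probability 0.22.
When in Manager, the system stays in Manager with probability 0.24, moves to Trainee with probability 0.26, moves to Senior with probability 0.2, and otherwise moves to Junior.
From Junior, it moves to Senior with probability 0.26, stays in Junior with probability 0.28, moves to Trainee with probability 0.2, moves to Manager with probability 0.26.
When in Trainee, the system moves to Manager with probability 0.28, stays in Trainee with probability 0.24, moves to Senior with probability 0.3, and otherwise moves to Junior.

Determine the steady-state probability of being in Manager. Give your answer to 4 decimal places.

0.2494

Let the stationary distribution be π with π = πP and π_1 + π_2 + π_3 + π_4 = 1.
π_1 = 0.28·π_1 + 0.2·π_2 + 0.26·π_3 + 0.3·π_4
π_2 = 0.22·π_1 + 0.24·π_2 + 0.26·π_3 + 0.28·π_4
π_3 = 0.24·π_1 + 0.3·π_2 + 0.28·π_3 + 0.18·π_4
Solving with the normalization constraint gives π = (0.2598, 0.2494, 0.2506, 0.2402).
So the stationary probability of Manager is 0.2494.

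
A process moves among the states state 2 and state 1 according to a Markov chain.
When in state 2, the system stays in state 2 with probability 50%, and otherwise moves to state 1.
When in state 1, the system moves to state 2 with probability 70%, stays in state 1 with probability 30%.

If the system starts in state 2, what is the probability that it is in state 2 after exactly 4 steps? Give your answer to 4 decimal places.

Propagate the distribution vector 4 steps from state 2.
After 0 steps: (1.0000, 0.0000)
After 1 step: (0.5000, 0.5000)
After 2 steps: (0.6000, 0.4000)
After 3 steps: (0.5800, 0.4200)
After 4 steps: (0.5840, 0.4160)
P(in state 2 after 4 steps) = 0.5840

0.5840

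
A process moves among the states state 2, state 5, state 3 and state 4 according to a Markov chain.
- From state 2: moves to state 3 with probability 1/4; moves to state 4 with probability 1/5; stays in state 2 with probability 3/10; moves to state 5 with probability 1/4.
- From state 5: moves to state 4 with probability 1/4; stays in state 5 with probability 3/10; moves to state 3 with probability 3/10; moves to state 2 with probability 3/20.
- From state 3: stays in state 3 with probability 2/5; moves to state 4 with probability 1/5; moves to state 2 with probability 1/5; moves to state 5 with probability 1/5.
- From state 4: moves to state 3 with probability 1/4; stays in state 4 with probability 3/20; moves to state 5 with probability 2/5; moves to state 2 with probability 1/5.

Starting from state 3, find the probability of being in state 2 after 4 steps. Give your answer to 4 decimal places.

Propagate the distribution vector 4 steps from state 3.
After 0 steps: (0.0000, 0.0000, 1.0000, 0.0000)
After 1 step: (0.2000, 0.2000, 0.4000, 0.2000)
After 2 steps: (0.2100, 0.2700, 0.3200, 0.2000)
After 3 steps: (0.2075, 0.2775, 0.3115, 0.2035)
After 4 steps: (0.2069, 0.2788, 0.3106, 0.2037)
P(in state 2 after 4 steps) = 0.2069

0.2069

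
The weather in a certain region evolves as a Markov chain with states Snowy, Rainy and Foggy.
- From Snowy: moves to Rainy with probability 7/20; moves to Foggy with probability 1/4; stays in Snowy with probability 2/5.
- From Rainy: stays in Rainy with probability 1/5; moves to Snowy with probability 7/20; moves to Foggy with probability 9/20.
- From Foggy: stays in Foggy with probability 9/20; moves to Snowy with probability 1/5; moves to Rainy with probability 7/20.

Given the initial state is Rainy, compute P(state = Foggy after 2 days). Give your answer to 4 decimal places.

Sum over the intermediate state after 1 day:
P = P(Rainy→Snowy)·P(Snowy→Foggy) + P(Rainy→Rainy)·P(Rainy→Foggy) + P(Rainy→Foggy)·P(Foggy→Foggy)
  = 0.35×0.25 + 0.2×0.45 + 0.45×0.45
  = 0.0875 + 0.0900 + 0.2025 = 0.3800

0.3800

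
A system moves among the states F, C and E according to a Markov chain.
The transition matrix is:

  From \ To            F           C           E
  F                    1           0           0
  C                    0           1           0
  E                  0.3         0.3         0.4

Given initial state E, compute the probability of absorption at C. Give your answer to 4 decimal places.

Let h(s) be the probability of absorption at C starting from transient state s. Then h(C) = 1 and h(F) = 0. By first-step analysis:
h(E) = 0.3·0 + 0.3·1 + 0.4·h(E)
Solving: h(E) = 0.5000.
Starting from E, the probability is 0.5000.

0.5000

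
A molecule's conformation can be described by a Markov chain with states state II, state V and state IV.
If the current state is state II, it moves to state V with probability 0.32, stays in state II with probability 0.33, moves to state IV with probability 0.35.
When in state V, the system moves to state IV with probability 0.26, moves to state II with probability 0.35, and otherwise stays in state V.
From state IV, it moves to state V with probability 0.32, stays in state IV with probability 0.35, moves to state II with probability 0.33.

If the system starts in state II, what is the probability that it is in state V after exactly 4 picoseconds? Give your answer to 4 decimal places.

0.3441

Propagate the distribution vector 4 picoseconds from state II.
After 0 picoseconds: (1.0000, 0.0000, 0.0000)
After 1 picosecond: (0.3300, 0.3200, 0.3500)
After 2 picoseconds: (0.3364, 0.3424, 0.3212)
After 3 picoseconds: (0.3368, 0.3440, 0.3192)
After 4 picoseconds: (0.3369, 0.3441, 0.3190)
P(in state V after 4 picoseconds) = 0.3441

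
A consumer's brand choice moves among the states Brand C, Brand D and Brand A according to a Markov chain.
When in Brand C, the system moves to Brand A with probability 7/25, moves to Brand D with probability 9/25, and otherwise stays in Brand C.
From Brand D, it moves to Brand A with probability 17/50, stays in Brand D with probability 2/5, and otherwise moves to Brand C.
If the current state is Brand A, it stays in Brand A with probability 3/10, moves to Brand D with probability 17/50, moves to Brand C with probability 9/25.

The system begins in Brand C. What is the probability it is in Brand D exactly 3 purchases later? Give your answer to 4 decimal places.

0.3686

Propagate the distribution vector 3 purchases from Brand C.
After 0 purchases: (1.0000, 0.0000, 0.0000)
After 1 purchase: (0.3600, 0.3600, 0.2800)
After 2 purchases: (0.3240, 0.3688, 0.3072)
After 3 purchases: (0.3231, 0.3686, 0.3083)
P(in Brand D after 3 purchases) = 0.3686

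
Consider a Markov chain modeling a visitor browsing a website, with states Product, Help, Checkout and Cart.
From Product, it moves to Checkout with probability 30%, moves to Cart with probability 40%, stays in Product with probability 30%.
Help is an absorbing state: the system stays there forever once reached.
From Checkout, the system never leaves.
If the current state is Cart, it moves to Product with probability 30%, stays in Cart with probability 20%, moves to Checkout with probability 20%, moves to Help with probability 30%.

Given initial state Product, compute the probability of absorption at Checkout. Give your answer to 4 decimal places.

Let h(s) be the probability of absorption at Checkout starting from transient state s. Then h(Checkout) = 1 and h(Help) = 0. By first-step analysis:
h(Product) = 0.3·h(Product) + 0.3·1 + 0.4·h(Cart)
h(Cart) = 0.3·h(Product) + 0.3·0 + 0.2·1 + 0.2·h(Cart)
Solving: h(Product) = 0.7273, h(Cart) = 0.5227.
Starting from Product, the probability is 0.7273.

0.7273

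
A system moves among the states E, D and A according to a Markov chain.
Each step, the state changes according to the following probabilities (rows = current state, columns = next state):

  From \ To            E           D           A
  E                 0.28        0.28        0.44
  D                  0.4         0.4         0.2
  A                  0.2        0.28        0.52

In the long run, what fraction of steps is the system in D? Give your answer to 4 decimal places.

0.3182

Let the stationary distribution be π with π = πP and π_1 + π_2 + π_3 = 1.
π_1 = 0.28·π_1 + 0.4·π_2 + 0.2·π_3
π_2 = 0.28·π_1 + 0.4·π_2 + 0.28·π_3
Solving with the normalization constraint gives π = (0.2866, 0.3182, 0.3953).
So the stationary probability of D is 0.3182.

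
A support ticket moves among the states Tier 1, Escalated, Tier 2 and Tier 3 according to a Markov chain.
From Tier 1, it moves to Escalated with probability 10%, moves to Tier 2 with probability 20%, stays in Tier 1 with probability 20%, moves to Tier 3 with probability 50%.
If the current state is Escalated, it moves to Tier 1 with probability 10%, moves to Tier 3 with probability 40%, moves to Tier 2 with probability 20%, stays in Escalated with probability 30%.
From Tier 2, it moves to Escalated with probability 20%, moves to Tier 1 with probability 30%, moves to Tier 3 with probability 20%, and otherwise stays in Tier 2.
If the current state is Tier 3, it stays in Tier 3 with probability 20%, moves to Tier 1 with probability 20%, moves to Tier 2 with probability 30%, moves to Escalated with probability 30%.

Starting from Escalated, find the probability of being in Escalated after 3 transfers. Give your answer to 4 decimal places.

Propagate the distribution vector 3 transfers from Escalated.
After 0 transfers: (0.0000, 1.0000, 0.0000, 0.0000)
After 1 transfer: (0.1000, 0.3000, 0.2000, 0.4000)
After 2 transfers: (0.1900, 0.2600, 0.2600, 0.2900)
After 3 transfers: (0.2000, 0.2360, 0.2550, 0.3090)
P(in Escalated after 3 transfers) = 0.2360

0.2360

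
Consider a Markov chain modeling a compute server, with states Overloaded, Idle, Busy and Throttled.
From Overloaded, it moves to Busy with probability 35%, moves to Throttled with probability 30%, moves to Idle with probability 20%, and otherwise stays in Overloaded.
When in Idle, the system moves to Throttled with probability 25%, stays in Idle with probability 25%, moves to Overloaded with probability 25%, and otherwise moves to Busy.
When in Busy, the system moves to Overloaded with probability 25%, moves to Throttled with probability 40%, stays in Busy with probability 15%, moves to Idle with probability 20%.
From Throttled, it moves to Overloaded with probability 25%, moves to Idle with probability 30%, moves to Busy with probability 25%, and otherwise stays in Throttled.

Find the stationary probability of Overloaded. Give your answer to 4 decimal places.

Let the stationary distribution be π with π = πP and π_1 + π_2 + π_3 + π_4 = 1.
π_1 = 0.15·π_1 + 0.25·π_2 + 0.25·π_3 + 0.25·π_4
π_2 = 0.2·π_1 + 0.25·π_2 + 0.2·π_3 + 0.3·π_4
π_3 = 0.35·π_1 + 0.25·π_2 + 0.15·π_3 + 0.25·π_4
Solving with the normalization constraint gives π = (0.2273, 0.2405, 0.2479, 0.2843).
So the stationary probability of Overloaded is 0.2273.

0.2273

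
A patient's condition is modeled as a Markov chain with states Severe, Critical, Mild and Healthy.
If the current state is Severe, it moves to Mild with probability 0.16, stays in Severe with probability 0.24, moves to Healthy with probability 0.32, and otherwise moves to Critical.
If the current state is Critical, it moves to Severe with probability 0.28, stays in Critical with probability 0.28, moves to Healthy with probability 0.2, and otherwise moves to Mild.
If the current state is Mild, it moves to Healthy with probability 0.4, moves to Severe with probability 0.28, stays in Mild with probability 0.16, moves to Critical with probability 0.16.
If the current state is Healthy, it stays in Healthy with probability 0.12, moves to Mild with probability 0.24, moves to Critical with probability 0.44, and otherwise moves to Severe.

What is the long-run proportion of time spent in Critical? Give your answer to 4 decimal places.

0.2957

Let the stationary distribution be π with π = πP and π_1 + π_2 + π_3 + π_4 = 1.
π_1 = 0.24·π_1 + 0.28·π_2 + 0.28·π_3 + 0.2·π_4
π_2 = 0.28·π_1 + 0.28·π_2 + 0.16·π_3 + 0.44·π_4
π_3 = 0.16·π_1 + 0.24·π_2 + 0.16·π_3 + 0.24·π_4
Solving with the normalization constraint gives π = (0.2499, 0.2957, 0.2037, 0.2507).
So the stationary probability of Critical is 0.2957.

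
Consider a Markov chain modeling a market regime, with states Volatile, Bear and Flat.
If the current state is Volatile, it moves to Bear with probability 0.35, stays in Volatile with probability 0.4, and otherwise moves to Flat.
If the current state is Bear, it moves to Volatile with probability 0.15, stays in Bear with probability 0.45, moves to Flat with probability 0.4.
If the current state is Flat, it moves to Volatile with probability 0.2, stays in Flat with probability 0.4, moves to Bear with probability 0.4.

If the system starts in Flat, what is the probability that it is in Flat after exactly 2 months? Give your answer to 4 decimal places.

0.3700

Sum over the intermediate state after 1 month:
P = P(Flat→Volatile)·P(Volatile→Flat) + P(Flat→Bear)·P(Bear→Flat) + P(Flat→Flat)·P(Flat→Flat)
  = 0.2×0.25 + 0.4×0.4 + 0.4×0.4
  = 0.0500 + 0.1600 + 0.1600 = 0.3700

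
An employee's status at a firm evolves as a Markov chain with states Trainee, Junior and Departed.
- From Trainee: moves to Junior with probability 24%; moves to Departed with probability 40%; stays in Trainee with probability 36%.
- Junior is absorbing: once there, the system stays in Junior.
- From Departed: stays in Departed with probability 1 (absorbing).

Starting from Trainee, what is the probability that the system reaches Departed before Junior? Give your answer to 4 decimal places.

0.6250

Let h(s) be the probability of absorption at Departed starting from transient state s. Then h(Departed) = 1 and h(Junior) = 0. By first-step analysis:
h(Trainee) = 0.36·h(Trainee) + 0.24·0 + 0.4·1
Solving: h(Trainee) = 0.6250.
Starting from Trainee, the probability is 0.6250.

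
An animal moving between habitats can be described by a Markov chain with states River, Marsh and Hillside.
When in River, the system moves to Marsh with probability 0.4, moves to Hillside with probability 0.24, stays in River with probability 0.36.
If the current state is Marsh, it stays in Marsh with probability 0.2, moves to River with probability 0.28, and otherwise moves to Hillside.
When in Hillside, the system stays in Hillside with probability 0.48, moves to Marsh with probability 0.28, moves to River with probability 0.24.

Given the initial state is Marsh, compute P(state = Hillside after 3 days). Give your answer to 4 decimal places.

Propagate the distribution vector 3 days from Marsh.
After 0 days: (0.0000, 1.0000, 0.0000)
After 1 day: (0.2800, 0.2000, 0.5200)
After 2 days: (0.2816, 0.2976, 0.4208)
After 3 days: (0.2857, 0.2900, 0.4243)
P(in Hillside after 3 days) = 0.4243

0.4243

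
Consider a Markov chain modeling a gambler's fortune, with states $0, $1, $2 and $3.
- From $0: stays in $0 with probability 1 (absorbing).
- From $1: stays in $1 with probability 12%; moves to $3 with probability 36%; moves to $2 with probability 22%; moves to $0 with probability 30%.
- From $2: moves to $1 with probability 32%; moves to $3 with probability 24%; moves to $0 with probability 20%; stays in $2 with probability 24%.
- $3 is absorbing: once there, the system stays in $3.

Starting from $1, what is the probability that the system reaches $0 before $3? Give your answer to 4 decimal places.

0.4545

Let h(s) be the probability of absorption at $0 starting from transient state s. Then h($0) = 1 and h($3) = 0. By first-step analysis:
h($1) = 0.3·1 + 0.12·h($1) + 0.22·h($2) + 0.36·0
h($2) = 0.2·1 + 0.32·h($1) + 0.24·h($2) + 0.24·0
Solving: h($1) = 0.4545, h($2) = 0.4545.
Starting from $1, the probability is 0.4545.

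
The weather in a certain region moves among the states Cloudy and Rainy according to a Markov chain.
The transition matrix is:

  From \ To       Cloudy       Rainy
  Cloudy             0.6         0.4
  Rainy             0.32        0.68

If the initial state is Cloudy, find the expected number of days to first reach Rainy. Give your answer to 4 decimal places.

2.5000

Let t(s) be the expected number of days to first reach Rainy from state s, with t(Rainy) = 0. Conditioning on the first day:
t(Cloudy) = 1 + 0.6·t(Cloudy)
Solving: t(Cloudy) = 2.5000.
Expected days from Cloudy to Rainy: 2.5000.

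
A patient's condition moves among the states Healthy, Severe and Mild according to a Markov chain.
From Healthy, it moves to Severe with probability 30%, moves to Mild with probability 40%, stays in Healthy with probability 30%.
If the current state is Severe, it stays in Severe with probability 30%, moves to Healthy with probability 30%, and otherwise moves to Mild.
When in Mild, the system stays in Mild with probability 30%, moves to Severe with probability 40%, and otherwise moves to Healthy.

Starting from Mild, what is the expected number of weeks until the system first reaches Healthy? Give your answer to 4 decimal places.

3.3333

Let t(s) be the expected number of weeks to first reach Healthy from state s, with t(Healthy) = 0. Conditioning on the first week:
t(Severe) = 1 + 0.3·t(Severe) + 0.4·t(Mild)
t(Mild) = 1 + 0.4·t(Severe) + 0.3·t(Mild)
Solving: t(Severe) = 3.3333, t(Mild) = 3.3333.
Expected weeks from Mild to Healthy: 3.3333.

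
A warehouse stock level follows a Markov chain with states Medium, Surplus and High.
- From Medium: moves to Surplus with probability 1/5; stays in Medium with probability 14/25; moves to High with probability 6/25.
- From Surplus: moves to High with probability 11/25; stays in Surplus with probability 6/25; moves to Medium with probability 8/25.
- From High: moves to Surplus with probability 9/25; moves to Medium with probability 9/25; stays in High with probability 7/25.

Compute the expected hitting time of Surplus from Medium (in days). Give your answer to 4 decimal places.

Let t(s) be the expected number of days to first reach Surplus from state s, with t(Surplus) = 0. Conditioning on the first day:
t(Medium) = 1 + 0.56·t(Medium) + 0.24·t(High)
t(High) = 1 + 0.36·t(Medium) + 0.28·t(High)
Solving: t(Medium) = 4.1667, t(High) = 3.4722.
Expected days from Medium to Surplus: 4.1667.

4.1667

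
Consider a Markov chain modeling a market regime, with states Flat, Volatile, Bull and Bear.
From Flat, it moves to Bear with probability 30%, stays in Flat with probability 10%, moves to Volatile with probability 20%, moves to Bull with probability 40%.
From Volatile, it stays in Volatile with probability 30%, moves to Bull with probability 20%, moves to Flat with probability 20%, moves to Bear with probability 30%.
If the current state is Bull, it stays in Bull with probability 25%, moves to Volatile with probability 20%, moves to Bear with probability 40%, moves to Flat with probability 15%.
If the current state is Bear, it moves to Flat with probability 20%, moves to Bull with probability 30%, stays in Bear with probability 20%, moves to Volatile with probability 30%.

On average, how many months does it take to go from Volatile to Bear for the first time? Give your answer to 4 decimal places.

Let t(s) be the expected number of months to first reach Bear from state s, with t(Bear) = 0. Conditioning on the first month:
t(Flat) = 1 + 0.1·t(Flat) + 0.2·t(Volatile) + 0.4·t(Bull)
t(Volatile) = 1 + 0.2·t(Flat) + 0.3·t(Volatile) + 0.2·t(Bull)
t(Bull) = 1 + 0.15·t(Flat) + 0.2·t(Volatile) + 0.25·t(Bull)
Solving: t(Flat) = 3.0219, t(Volatile) = 3.0803, t(Bull) = 2.7591.
Expected months from Volatile to Bear: 3.0803.

3.0803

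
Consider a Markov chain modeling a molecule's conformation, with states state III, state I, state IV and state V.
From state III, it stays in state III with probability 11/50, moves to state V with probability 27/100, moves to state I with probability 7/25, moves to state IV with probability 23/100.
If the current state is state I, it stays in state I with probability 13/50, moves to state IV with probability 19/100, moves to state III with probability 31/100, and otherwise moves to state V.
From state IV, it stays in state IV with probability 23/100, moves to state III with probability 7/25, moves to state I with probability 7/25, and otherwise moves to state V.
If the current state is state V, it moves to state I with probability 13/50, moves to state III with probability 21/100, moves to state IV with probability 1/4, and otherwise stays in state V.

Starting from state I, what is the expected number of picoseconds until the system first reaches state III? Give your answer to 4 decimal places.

Let t(s) be the expected number of picoseconds to first reach state III from state s, with t(state III) = 0. Conditioning on the first picosecond:
t(state I) = 1 + 0.26·t(state I) + 0.19·t(state IV) + 0.24·t(state V)
t(state IV) = 1 + 0.28·t(state I) + 0.23·t(state IV) + 0.21·t(state V)
t(state V) = 1 + 0.26·t(state I) + 0.25·t(state IV) + 0.28·t(state V)
Solving: t(state I) = 3.5807, t(state IV) = 3.6808, t(state V) = 3.9600.
Expected picoseconds from state I to state III: 3.5807.

3.5807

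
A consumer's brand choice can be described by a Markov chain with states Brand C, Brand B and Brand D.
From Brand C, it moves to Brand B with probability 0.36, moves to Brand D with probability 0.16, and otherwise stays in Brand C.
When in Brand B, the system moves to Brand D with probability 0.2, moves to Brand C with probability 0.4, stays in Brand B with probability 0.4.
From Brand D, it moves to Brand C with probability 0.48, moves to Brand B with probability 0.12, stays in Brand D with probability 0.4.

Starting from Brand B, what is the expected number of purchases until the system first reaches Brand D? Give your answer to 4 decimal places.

5.4762

Let t(s) be the expected number of purchases to first reach Brand D from state s, with t(Brand D) = 0. Conditioning on the first purchase:
t(Brand C) = 1 + 0.48·t(Brand C) + 0.36·t(Brand B)
t(Brand B) = 1 + 0.4·t(Brand C) + 0.4·t(Brand B)
Solving: t(Brand C) = 5.7143, t(Brand B) = 5.4762.
Expected purchases from Brand B to Brand D: 5.4762.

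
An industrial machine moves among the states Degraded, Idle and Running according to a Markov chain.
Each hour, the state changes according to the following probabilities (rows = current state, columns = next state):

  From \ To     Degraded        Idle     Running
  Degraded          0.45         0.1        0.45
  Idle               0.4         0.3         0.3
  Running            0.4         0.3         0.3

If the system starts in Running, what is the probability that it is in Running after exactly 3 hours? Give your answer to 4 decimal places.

Propagate the distribution vector 3 hours from Running.
After 0 hours: (0.0000, 0.0000, 1.0000)
After 1 hour: (0.4000, 0.3000, 0.3000)
After 2 hours: (0.4200, 0.2200, 0.3600)
After 3 hours: (0.4210, 0.2160, 0.3630)
P(in Running after 3 hours) = 0.3630

0.3630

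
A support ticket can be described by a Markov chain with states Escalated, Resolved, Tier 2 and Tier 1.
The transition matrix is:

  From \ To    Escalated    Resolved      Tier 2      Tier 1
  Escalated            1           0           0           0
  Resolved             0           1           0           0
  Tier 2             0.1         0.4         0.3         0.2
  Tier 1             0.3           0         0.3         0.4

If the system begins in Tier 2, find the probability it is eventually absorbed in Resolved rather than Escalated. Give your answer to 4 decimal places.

0.6667

Let h(s) be the probability of absorption at Resolved starting from transient state s. Then h(Resolved) = 1 and h(Escalated) = 0. By first-step analysis:
h(Tier 2) = 0.1·0 + 0.4·1 + 0.3·h(Tier 2) + 0.2·h(Tier 1)
h(Tier 1) = 0.3·0 + 0.3·h(Tier 2) + 0.4·h(Tier 1)
Solving: h(Tier 2) = 0.6667, h(Tier 1) = 0.3333.
Starting from Tier 2, the probability is 0.6667.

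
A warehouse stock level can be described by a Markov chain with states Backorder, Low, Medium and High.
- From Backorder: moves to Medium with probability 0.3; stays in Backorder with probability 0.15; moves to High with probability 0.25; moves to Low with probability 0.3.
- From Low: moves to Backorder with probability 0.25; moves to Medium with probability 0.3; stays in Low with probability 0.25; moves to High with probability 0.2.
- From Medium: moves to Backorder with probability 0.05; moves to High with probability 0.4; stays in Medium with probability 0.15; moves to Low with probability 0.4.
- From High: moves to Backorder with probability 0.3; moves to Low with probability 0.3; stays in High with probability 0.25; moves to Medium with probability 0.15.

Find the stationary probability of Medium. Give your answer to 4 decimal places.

0.2258

Let the stationary distribution be π with π = πP and π_1 + π_2 + π_3 + π_4 = 1.
π_1 = 0.15·π_1 + 0.25·π_2 + 0.05·π_3 + 0.3·π_4
π_2 = 0.3·π_1 + 0.25·π_2 + 0.4·π_3 + 0.3·π_4
π_3 = 0.3·π_1 + 0.3·π_2 + 0.15·π_3 + 0.15·π_4
Solving with the normalization constraint gives π = (0.1984, 0.3072, 0.2258, 0.2685).
So the stationary probability of Medium is 0.2258.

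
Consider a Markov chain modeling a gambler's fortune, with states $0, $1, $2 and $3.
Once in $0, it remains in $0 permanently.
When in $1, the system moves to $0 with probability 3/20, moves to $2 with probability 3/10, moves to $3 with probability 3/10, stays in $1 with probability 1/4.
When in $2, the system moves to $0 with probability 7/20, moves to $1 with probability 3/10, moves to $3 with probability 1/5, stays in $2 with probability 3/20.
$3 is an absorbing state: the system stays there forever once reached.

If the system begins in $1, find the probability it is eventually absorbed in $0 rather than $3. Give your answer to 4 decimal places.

Let h(s) be the probability of absorption at $0 starting from transient state s. Then h($0) = 1 and h($3) = 0. By first-step analysis:
h($1) = 0.15·1 + 0.25·h($1) + 0.3·h($2) + 0.3·0
h($2) = 0.35·1 + 0.3·h($1) + 0.15·h($2) + 0.2·0
Solving: h($1) = 0.4247, h($2) = 0.5616.
Starting from $1, the probability is 0.4247.

0.4247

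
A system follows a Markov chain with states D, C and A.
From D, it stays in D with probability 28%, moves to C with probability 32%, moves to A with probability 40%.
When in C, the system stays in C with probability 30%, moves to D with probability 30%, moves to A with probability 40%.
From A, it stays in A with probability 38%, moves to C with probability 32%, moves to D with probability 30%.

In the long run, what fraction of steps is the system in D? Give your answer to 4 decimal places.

Let the stationary distribution be π with π = πP and π_1 + π_2 + π_3 = 1.
π_1 = 0.28·π_1 + 0.3·π_2 + 0.3·π_3
π_2 = 0.32·π_1 + 0.3·π_2 + 0.32·π_3
Solving with the normalization constraint gives π = (0.2941, 0.3137, 0.3922).
So the stationary probability of D is 0.2941.

0.2941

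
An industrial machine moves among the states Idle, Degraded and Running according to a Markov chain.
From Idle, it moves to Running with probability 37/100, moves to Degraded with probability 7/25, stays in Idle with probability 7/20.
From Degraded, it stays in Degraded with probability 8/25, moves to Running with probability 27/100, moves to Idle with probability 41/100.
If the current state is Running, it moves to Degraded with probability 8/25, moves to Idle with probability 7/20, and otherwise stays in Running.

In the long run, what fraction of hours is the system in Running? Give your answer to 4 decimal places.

0.3264

Let the stationary distribution be π with π = πP and π_1 + π_2 + π_3 = 1.
π_1 = 0.35·π_1 + 0.41·π_2 + 0.35·π_3
π_2 = 0.28·π_1 + 0.32·π_2 + 0.32·π_3
Solving with the normalization constraint gives π = (0.3683, 0.3053, 0.3264).
So the stationary probability of Running is 0.3264.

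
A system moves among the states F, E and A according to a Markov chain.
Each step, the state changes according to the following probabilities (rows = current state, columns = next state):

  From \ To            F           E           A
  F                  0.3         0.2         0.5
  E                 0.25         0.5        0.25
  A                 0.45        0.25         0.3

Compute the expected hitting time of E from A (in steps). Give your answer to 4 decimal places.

Let t(s) be the expected number of steps to first reach E from state s, with t(E) = 0. Conditioning on the first step:
t(F) = 1 + 0.3·t(F) + 0.5·t(A)
t(A) = 1 + 0.45·t(F) + 0.3·t(A)
Solving: t(F) = 4.5283, t(A) = 4.3396.
Expected steps from A to E: 4.3396.

4.3396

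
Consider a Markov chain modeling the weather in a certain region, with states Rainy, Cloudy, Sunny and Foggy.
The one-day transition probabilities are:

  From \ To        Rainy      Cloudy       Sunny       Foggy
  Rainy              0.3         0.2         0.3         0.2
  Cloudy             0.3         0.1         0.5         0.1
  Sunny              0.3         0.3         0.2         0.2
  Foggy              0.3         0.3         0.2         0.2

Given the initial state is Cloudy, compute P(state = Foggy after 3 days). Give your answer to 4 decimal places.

Propagate the distribution vector 3 days from Cloudy.
After 0 days: (0.0000, 1.0000, 0.0000, 0.0000)
After 1 day: (0.3000, 0.1000, 0.5000, 0.1000)
After 2 days: (0.3000, 0.2500, 0.2600, 0.1900)
After 3 days: (0.3000, 0.2200, 0.3050, 0.1750)
P(in Foggy after 3 days) = 0.1750

0.1750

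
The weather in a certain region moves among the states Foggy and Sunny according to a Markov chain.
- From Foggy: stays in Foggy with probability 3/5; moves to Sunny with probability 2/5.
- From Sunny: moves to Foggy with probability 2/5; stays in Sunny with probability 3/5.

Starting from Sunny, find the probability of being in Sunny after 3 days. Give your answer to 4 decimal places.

Propagate the distribution vector 3 days from Sunny.
After 0 days: (0.0000, 1.0000)
After 1 day: (0.4000, 0.6000)
After 2 days: (0.4800, 0.5200)
After 3 days: (0.4960, 0.5040)
P(in Sunny after 3 days) = 0.5040

0.5040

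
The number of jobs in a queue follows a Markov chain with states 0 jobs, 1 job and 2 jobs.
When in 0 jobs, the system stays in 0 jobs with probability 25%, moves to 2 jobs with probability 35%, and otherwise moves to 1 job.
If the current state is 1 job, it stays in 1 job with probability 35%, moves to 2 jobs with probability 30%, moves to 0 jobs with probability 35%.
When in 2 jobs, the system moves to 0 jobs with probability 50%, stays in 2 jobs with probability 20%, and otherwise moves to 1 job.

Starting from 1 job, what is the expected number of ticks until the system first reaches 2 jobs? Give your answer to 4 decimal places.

3.1655

Let t(s) be the expected number of ticks to first reach 2 jobs from state s, with t(2 jobs) = 0. Conditioning on the first tick:
t(0 jobs) = 1 + 0.25·t(0 jobs) + 0.4·t(1 job)
t(1 job) = 1 + 0.35·t(0 jobs) + 0.35·t(1 job)
Solving: t(0 jobs) = 3.0216, t(1 job) = 3.1655.
Expected ticks from 1 job to 2 jobs: 3.1655.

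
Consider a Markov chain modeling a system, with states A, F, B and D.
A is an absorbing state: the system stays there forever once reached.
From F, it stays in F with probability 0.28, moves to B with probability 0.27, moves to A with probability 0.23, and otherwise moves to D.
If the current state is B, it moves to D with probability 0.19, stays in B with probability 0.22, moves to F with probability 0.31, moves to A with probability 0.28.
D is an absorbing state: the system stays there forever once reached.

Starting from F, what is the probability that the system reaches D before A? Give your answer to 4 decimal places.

0.4664

Let h(s) be the probability of absorption at D starting from transient state s. Then h(D) = 1 and h(A) = 0. By first-step analysis:
h(F) = 0.23·0 + 0.28·h(F) + 0.27·h(B) + 0.22·1
h(B) = 0.28·0 + 0.31·h(F) + 0.22·h(B) + 0.19·1
Solving: h(F) = 0.4664, h(B) = 0.4290.
Starting from F, the probability is 0.4664.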